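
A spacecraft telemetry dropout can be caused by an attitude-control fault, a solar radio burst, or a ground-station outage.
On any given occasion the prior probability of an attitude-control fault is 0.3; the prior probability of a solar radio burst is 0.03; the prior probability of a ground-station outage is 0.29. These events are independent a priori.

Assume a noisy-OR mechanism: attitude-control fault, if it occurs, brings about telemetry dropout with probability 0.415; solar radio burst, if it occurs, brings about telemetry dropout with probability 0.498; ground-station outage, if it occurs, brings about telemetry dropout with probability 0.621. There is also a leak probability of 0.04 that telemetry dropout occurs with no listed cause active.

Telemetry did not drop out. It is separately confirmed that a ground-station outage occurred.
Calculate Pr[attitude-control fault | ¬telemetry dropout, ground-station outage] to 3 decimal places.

Under noisy-OR, P(telemetry dropout | causes) = 1 − (1−0.04)·∏(1−qᵢ) over the active causes.
For the numerator, keep only attitude-control fault=true terms: 0.061938 + 0.000962 = 0.062900
Denominator P(¬telemetry dropout | ground-station outage): 0.36384×0.7×0.97 + 0.182648×0.7×0.03 + 0.212846×0.3×0.97 + 0.106849×0.3×0.03 = 0.313783
P(attitude-control fault | ¬telemetry dropout, ground-station outage) = 0.062900/0.313783 ≈ 0.200

Pr[attitude-control fault | ¬telemetry dropout, ground-station outage] ≈ 0.200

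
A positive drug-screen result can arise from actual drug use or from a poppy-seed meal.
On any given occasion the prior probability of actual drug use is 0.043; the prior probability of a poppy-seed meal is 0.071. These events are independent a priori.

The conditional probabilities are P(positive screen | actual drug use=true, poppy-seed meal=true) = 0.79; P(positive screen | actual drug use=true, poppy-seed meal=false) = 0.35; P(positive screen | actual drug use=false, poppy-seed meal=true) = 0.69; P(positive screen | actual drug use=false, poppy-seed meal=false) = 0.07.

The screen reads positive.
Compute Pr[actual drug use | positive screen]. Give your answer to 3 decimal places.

Pr[actual drug use | positive screen] ≈ 0.131

P(positive screen) = 0.07*0.957*0.929 + 0.69*0.957*0.071 + 0.35*0.043*0.929 + 0.79*0.043*0.071 = 0.062234 + 0.046883 + 0.013981 + 0.002412 = 0.125510
The actual drug use-present share is 0.013981 + 0.002412 = 0.016393.
P(actual drug use | positive screen) = 0.016393 / 0.125510 ≈ 0.131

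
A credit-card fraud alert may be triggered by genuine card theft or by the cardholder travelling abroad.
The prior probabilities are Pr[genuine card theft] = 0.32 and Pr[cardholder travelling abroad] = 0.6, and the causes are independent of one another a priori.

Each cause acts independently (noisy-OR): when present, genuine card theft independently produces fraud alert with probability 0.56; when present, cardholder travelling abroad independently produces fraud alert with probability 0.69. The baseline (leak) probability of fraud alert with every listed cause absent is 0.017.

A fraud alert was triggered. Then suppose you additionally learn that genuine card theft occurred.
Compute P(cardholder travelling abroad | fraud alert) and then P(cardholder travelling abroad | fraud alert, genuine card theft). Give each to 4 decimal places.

P(cardholder travelling abroad | fraud alert) ≈ 0.8534; P(cardholder travelling abroad | fraud alert, genuine card theft) ≈ 0.6959

Under noisy-OR, P(fraud alert | causes) = 1 − (1−0.017)·∏(1−qᵢ) over the active causes.
P(fraud alert) = 0.017·0.68·0.4 + 0.69527·0.68·0.6 + 0.56748·0.32·0.4 + 0.865919·0.32·0.6 = 0.004624 + 0.283670 + 0.072637 + 0.166256 = 0.527187
The cardholder travelling abroad-present share is 0.283670 + 0.166256 = 0.449926.
Hence the posterior is 0.449926/0.527187 ≈ 0.8534.

Now also conditioning on genuine card theft=true:
P(fraud alert | genuine card theft) = 0.56748·0.4 + 0.865919·0.6 = 0.226992 + 0.519551 = 0.746543
Of this, 0.519551 comes from 0.865919·0.6 (the cardholder travelling abroad=true cases).
Hence the posterior is 0.519551/0.746543 ≈ 0.6959.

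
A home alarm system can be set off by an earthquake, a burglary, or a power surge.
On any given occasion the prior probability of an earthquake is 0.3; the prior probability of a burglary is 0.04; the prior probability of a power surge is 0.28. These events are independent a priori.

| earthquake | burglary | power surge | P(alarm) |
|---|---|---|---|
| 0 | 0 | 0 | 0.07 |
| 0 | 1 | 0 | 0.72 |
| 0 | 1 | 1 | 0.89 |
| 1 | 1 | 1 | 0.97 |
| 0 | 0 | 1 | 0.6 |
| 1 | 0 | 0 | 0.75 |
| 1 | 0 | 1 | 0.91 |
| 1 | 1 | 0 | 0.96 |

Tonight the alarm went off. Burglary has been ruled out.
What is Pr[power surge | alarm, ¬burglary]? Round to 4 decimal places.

Weight on power surge=true, given the evidence: 0.117600 + 0.076440 = 0.194040
The normalizing constant is 0.07*0.7*0.72 + 0.6*0.7*0.28 + 0.75*0.3*0.72 + 0.91*0.3*0.28 = 0.391320
Posterior = 0.194040 / 0.391320 ≈ 0.4959

Pr[power surge | alarm, ¬burglary] ≈ 0.4959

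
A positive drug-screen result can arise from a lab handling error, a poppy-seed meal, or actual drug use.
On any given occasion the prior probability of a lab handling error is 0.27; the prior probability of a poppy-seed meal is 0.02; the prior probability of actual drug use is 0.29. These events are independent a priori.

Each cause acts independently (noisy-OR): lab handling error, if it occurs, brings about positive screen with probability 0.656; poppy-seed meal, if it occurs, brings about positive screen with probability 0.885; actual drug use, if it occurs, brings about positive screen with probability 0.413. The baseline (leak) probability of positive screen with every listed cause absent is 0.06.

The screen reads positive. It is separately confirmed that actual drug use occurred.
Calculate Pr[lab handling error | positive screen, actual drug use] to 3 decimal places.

Pr[lab handling error | positive screen, actual drug use] ≈ 0.397

Under noisy-OR, P(positive screen | causes) = 1 − (1−0.06)·∏(1−qᵢ) over the active causes.
For the numerator, keep only lab handling error=true terms: 0.214376 + 0.005282 = 0.219658
The normalizing constant is 0.44822·0.73·0.98 + 0.936545·0.73·0.02 + 0.810188·0.27·0.98 + 0.978172·0.27·0.02 = 0.553989
P(lab handling error | positive screen, actual drug use) = 0.219658/0.553989 ≈ 0.397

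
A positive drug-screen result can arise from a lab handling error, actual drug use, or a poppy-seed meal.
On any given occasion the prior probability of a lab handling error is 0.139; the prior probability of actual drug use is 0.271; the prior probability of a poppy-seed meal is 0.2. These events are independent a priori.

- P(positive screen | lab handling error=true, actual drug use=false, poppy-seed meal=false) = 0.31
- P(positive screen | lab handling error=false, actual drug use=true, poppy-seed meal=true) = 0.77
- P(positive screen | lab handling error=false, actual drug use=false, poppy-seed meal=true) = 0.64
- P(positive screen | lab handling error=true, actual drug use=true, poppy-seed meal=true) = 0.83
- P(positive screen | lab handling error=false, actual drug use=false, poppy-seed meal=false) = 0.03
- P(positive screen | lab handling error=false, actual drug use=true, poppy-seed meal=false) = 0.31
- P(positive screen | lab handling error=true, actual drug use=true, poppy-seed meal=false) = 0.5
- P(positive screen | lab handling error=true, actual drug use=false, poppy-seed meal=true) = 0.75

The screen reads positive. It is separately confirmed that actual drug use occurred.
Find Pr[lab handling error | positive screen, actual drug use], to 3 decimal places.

Pr[lab handling error | positive screen, actual drug use] ≈ 0.185

For the numerator, keep only lab handling error=true terms: 0.055600 + 0.023074 = 0.078674
Normalizer over all consistent configurations: 0.31*0.861*0.8 + 0.77*0.861*0.2 + 0.5*0.139*0.8 + 0.83*0.139*0.2 = 0.424796
P(lab handling error | positive screen, actual drug use) = 0.078674/0.424796 ≈ 0.185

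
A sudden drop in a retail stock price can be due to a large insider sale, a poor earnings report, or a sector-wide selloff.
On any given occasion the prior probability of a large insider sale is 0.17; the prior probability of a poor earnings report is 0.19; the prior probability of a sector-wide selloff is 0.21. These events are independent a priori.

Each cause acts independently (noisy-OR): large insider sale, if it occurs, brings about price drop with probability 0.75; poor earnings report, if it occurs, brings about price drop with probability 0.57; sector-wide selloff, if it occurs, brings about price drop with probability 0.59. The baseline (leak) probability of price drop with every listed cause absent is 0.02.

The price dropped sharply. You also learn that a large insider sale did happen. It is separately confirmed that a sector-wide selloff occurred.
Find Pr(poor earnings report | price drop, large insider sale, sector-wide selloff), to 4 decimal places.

Pr(poor earnings report | price drop, large insider sale, sector-wide selloff) ≈ 0.1997

Under noisy-OR, P(price drop | causes) = 1 − (1−0.02)·∏(1−qᵢ) over the active causes.
Sum P(price drop|·) weighted by the priors over both values of poor earnings report:
  P(price drop | large insider sale, sector-wide selloff) = 0.89955·0.81 + 0.956807·0.19
        = 0.728635 + 0.181793 = 0.910428
The terms with poor earnings report present sum to 0.181793, so
  P(poor earnings report | price drop, large insider sale, sector-wide selloff) = 0.181793 / 0.910428 ≈ 0.1997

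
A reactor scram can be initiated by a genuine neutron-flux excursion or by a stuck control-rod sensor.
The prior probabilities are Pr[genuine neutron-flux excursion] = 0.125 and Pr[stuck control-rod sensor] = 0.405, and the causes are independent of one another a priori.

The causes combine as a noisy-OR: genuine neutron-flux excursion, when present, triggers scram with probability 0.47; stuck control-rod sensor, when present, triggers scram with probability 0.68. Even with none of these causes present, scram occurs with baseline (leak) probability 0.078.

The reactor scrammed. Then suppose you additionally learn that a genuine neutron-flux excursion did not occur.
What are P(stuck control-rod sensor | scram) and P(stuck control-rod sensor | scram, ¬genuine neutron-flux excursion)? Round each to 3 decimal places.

Under noisy-OR, P(scram | causes) = 1 − (1−0.078)·∏(1−qᵢ) over the active causes.
Sum P(scram|·) weighted by the priors over the 4 (genuine neutron-flux excursion, stuck control-rod sensor) configurations:
  P(scram) = 0.078*0.875*0.595 + 0.70496*0.875*0.405 + 0.51134*0.125*0.595 + 0.843629*0.125*0.405
        = 0.040609 + 0.249820 + 0.038031 + 0.042709 = 0.371169
Configurations with stuck control-rod sensor contribute 0.292529, so
  P(stuck control-rod sensor | scram) = 0.292529 / 0.371169 ≈ 0.788

Now also conditioning on genuine neutron-flux excursion≠true:
P(scram | ¬genuine neutron-flux excursion) = 0.078*0.595 + 0.70496*0.405 = 0.046410 + 0.285509 = 0.331919
The stuck control-rod sensor-present share is 0.70496*0.405 = 0.285509.
So P(stuck control-rod sensor | scram, ¬genuine neutron-flux excursion) = 0.285509/0.331919 ≈ 0.860.
With genuine neutron-flux excursion excluded, stuck control-rod sensor must carry more of the explanatory weight for the scram.

P(stuck control-rod sensor | scram) ≈ 0.788; P(stuck control-rod sensor | scram, ¬genuine neutron-flux excursion) ≈ 0.860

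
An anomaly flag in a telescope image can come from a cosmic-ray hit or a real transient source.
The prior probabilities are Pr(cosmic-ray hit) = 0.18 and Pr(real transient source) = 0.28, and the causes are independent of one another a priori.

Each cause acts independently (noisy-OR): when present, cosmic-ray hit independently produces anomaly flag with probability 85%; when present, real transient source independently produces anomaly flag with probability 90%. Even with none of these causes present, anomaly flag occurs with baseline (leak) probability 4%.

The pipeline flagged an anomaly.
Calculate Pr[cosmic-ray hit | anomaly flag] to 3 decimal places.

Pr[cosmic-ray hit | anomaly flag] ≈ 0.410

Under noisy-OR, P(anomaly flag | causes) = 1 − (1−0.04)·∏(1−qᵢ) over the active causes.
P(anomaly flag) = 0.04×0.82×0.72 + 0.904×0.82×0.28 + 0.856×0.18×0.72 + 0.9856×0.18×0.28 = 0.023616 + 0.207558 + 0.110938 + 0.049674 = 0.391786
The cosmic-ray hit-present share is 0.110938 + 0.049674 = 0.160612.
Hence the posterior is 0.160612/0.391786 ≈ 0.410.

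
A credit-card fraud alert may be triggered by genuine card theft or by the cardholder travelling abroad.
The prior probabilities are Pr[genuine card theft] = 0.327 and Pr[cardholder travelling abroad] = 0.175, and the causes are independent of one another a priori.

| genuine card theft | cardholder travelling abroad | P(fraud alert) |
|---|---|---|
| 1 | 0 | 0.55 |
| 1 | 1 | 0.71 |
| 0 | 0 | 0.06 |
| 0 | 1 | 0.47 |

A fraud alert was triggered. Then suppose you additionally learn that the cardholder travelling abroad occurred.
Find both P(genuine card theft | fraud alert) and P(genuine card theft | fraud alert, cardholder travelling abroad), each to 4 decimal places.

P(genuine card theft | fraud alert) ≈ 0.6807; P(genuine card theft | fraud alert, cardholder travelling abroad) ≈ 0.4233

P(fraud alert) = 0.06·0.673·0.825 + 0.47·0.673·0.175 + 0.55·0.327·0.825 + 0.71·0.327·0.175 = 0.033313 + 0.055354 + 0.148376 + 0.040630 = 0.277673
Of this, 0.189006 comes from 0.148376 + 0.040630 (the genuine card theft=true cases).
P(genuine card theft | fraud alert) = 0.189006 / 0.277673 ≈ 0.6807

With the extra evidence:
P(fraud alert | cardholder travelling abroad) = 0.47×0.673 + 0.71×0.327 = 0.316310 + 0.232170 = 0.548480
The genuine card theft-present share is 0.71×0.327 = 0.232170.
So P(genuine card theft | fraud alert, cardholder travelling abroad) = 0.232170/0.548480 ≈ 0.4233.
Conditioning on cardholder travelling abroad lowers the posterior on genuine card theft: the classic explaining-away effect in a common-effect structure.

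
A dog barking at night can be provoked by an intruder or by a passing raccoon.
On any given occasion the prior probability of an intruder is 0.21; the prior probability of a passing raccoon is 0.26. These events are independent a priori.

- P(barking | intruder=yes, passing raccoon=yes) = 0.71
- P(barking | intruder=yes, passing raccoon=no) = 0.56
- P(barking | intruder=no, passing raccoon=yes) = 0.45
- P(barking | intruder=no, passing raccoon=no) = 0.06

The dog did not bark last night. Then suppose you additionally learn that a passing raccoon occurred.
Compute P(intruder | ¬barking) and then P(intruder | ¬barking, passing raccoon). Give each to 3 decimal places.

P(intruder | ¬barking) ≈ 0.113; P(intruder | ¬barking, passing raccoon) ≈ 0.123

P(¬barking) = 0.94*0.79*0.74 + 0.55*0.79*0.26 + 0.44*0.21*0.74 + 0.29*0.21*0.26 = 0.549524 + 0.112970 + 0.068376 + 0.015834 = 0.746704
Of this, 0.084210 comes from 0.068376 + 0.015834 (the intruder=true cases).
So P(intruder | ¬barking) = 0.084210/0.746704 ≈ 0.113.

With the extra evidence:
Weight on intruder=true, given the evidence: 0.29·0.21 = 0.060900
Normalizer over all consistent configurations: 0.55·0.79 + 0.29·0.21 = 0.495400
P(intruder | ¬barking, passing raccoon) = 0.060900/0.495400 ≈ 0.123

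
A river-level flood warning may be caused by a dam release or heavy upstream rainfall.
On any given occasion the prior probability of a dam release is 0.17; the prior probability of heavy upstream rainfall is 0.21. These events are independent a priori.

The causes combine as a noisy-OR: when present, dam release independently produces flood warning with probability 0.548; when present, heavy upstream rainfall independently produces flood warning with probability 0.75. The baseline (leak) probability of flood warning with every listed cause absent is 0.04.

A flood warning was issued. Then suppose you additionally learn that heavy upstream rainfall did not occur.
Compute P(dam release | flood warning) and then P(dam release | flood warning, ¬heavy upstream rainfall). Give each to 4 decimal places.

Under noisy-OR, P(flood warning | causes) = 1 − (1−0.04)·∏(1−qᵢ) over the active causes.
Enumerate the 4 (dam release, heavy upstream rainfall) configurations and weight by the priors:
  P(flood warning) = 0.04·0.83·0.79 + 0.76·0.83·0.21 + 0.56608·0.17·0.79 + 0.89152·0.17·0.21
        = 0.026228 + 0.132468 + 0.076025 + 0.031827 = 0.266548
Keeping only the dam release-present terms gives 0.107852, so
  P(dam release | flood warning) = 0.107852 / 0.266548 ≈ 0.4046

Now also conditioning on heavy upstream rainfall≠true:
P(flood warning | ¬heavy upstream rainfall) = 0.04×0.83 + 0.56608×0.17 = 0.033200 + 0.096234 = 0.129434
The dam release-present share is 0.56608×0.17 = 0.096234.
P(dam release | flood warning, ¬heavy upstream rainfall) = 0.096234 / 0.129434 ≈ 0.7435

P(dam release | flood warning) ≈ 0.4046; P(dam release | flood warning, ¬heavy upstream rainfall) ≈ 0.7435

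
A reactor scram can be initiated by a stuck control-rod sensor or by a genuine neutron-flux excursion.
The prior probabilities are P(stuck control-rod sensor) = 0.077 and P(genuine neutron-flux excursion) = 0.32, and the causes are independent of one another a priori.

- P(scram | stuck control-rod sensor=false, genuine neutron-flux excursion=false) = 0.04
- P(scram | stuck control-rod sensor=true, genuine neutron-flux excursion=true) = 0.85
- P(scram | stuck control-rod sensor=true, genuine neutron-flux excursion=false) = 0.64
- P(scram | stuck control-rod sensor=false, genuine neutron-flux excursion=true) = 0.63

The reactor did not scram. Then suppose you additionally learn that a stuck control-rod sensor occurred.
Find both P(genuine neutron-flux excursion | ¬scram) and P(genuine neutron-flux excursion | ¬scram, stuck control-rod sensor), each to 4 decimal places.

P(genuine neutron-flux excursion | ¬scram) ≈ 0.1538; P(genuine neutron-flux excursion | ¬scram, stuck control-rod sensor) ≈ 0.1639

For the numerator, keep only genuine neutron-flux excursion=true terms: 0.109283 + 0.003696 = 0.112979
Normalizer over all consistent configurations: 0.96×0.923×0.68 + 0.37×0.923×0.32 + 0.36×0.077×0.68 + 0.15×0.077×0.32 = 0.734363
Posterior = 0.112979 / 0.734363 ≈ 0.1538

Now also conditioning on stuck control-rod sensor=true:
Weight on genuine neutron-flux excursion=true, given the evidence: 0.15×0.32 = 0.048000
The normalizing constant is 0.36×0.68 + 0.15×0.32 = 0.292800
P(genuine neutron-flux excursion | ¬scram, stuck control-rod sensor) = 0.048000/0.292800 ≈ 0.1639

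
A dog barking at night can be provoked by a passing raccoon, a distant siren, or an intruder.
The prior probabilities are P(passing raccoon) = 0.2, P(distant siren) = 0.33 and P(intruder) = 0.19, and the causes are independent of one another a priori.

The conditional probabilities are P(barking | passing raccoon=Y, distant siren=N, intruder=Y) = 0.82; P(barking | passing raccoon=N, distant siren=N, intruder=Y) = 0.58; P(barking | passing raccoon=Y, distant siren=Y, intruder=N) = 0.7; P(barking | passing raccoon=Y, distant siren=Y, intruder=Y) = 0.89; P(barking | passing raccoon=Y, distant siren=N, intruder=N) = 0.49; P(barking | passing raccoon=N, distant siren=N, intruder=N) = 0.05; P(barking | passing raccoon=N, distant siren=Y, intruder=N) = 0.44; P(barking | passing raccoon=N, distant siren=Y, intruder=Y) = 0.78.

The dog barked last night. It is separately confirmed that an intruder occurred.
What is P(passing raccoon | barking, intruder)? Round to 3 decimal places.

P(passing raccoon | barking, intruder) ≈ 0.246

For the numerator, keep only passing raccoon=true terms: 0.109880 + 0.058740 = 0.168620
Denominator P(barking | intruder): 0.58*0.8*0.67 + 0.78*0.8*0.33 + 0.82*0.2*0.67 + 0.89*0.2*0.33 = 0.685420
P(passing raccoon | barking, intruder) = 0.168620/0.685420 ≈ 0.246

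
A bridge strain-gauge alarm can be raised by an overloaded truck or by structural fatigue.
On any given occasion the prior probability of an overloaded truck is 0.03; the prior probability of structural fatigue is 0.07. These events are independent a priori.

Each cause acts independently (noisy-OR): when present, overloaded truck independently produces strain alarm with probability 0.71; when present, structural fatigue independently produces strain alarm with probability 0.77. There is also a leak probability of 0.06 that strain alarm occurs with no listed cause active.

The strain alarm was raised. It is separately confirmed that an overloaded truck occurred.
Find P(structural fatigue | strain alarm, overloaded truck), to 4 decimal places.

P(structural fatigue | strain alarm, overloaded truck) ≈ 0.0884

Under noisy-OR, P(strain alarm | causes) = 1 − (1−0.06)·∏(1−qᵢ) over the active causes.
P(strain alarm | overloaded truck) = 0.7274*0.93 + 0.937302*0.07 = 0.676482 + 0.065611 = 0.742093
Of this, 0.065611 comes from 0.937302*0.07 (the structural fatigue=true cases).
Hence the posterior is 0.065611/0.742093 ≈ 0.0884.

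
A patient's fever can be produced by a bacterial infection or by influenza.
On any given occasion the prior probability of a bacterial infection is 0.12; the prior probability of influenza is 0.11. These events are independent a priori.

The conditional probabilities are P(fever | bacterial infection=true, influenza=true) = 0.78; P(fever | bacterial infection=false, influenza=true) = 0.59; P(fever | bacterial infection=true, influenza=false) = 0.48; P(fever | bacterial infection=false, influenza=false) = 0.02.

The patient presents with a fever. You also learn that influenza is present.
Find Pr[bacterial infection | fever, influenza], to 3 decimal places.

Pr[bacterial infection | fever, influenza] ≈ 0.153

P(fever | influenza) = 0.59*0.88 + 0.78*0.12 = 0.519200 + 0.093600 = 0.612800
Restricting to configurations with bacterial infection present: 0.78*0.12 = 0.093600.
P(bacterial infection | fever, influenza) = 0.093600 / 0.612800 ≈ 0.153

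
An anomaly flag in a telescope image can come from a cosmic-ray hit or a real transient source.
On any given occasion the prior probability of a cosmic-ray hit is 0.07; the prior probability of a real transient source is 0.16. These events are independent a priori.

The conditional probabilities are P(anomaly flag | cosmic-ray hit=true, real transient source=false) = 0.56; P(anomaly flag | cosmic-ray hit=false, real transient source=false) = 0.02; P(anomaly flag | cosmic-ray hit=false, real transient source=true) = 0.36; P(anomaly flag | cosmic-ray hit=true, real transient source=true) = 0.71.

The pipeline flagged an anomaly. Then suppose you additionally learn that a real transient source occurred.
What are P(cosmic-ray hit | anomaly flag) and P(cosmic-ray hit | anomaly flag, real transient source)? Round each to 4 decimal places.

P(anomaly flag) = 0.02·0.93·0.84 + 0.36·0.93·0.16 + 0.56·0.07·0.84 + 0.71·0.07·0.16 = 0.015624 + 0.053568 + 0.032928 + 0.007952 = 0.110072
Of this, 0.040880 comes from 0.032928 + 0.007952 (the cosmic-ray hit=true cases).
Hence the posterior is 0.040880/0.110072 ≈ 0.3714.

Now also conditioning on real transient source=true:
For the numerator, keep only cosmic-ray hit=true terms: 0.71*0.07 = 0.049700
Denominator P(anomaly flag | real transient source): 0.36*0.93 + 0.71*0.07 = 0.384500
P(cosmic-ray hit | anomaly flag, real transient source) = 0.049700/0.384500 ≈ 0.1293

P(cosmic-ray hit | anomaly flag) ≈ 0.3714; P(cosmic-ray hit | anomaly flag, real transient source) ≈ 0.1293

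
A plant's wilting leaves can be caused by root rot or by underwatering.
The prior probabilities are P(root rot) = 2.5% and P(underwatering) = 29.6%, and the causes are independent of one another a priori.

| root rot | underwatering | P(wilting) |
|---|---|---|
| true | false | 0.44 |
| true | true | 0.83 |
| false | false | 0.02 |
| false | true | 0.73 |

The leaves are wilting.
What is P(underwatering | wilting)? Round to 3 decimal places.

P(underwatering | wilting) ≈ 0.910

P(wilting) = 0.02·0.975·0.704 + 0.73·0.975·0.296 + 0.44·0.025·0.704 + 0.83·0.025·0.296 = 0.013728 + 0.210678 + 0.007744 + 0.006142 = 0.238292
Of this, 0.216820 comes from 0.210678 + 0.006142 (the underwatering=true cases).
P(underwatering | wilting) = 0.216820 / 0.238292 ≈ 0.910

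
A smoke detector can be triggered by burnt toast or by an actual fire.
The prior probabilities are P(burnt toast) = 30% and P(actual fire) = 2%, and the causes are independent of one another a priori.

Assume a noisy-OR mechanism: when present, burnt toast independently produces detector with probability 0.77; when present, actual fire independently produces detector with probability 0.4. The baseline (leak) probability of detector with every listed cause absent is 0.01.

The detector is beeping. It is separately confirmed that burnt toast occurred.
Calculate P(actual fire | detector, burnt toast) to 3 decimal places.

P(actual fire | detector, burnt toast) ≈ 0.022

Under noisy-OR, P(detector | causes) = 1 − (1−0.01)·∏(1−qᵢ) over the active causes.
By total probability over both values of actual fire:
  P(detector | burnt toast) = 0.7723*0.98 + 0.86338*0.02
        = 0.756854 + 0.017268 = 0.774122
Configurations with actual fire contribute 0.017268, so
  P(actual fire | detector, burnt toast) = 0.017268 / 0.774122 ≈ 0.022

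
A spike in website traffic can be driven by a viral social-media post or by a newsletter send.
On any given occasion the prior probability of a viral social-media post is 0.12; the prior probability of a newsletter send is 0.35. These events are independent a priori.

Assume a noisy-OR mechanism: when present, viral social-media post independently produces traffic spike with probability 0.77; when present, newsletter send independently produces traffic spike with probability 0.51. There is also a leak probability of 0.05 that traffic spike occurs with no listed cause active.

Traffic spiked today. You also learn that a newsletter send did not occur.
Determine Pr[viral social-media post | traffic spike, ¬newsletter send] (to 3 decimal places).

Pr[viral social-media post | traffic spike, ¬newsletter send] ≈ 0.681

Under noisy-OR, P(traffic spike | causes) = 1 − (1−0.05)·∏(1−qᵢ) over the active causes.
P(traffic spike | ¬newsletter send) = 0.05×0.88 + 0.7815×0.12 = 0.044000 + 0.093780 = 0.137780
The viral social-media post-present share is 0.7815×0.12 = 0.093780.
P(viral social-media post | traffic spike, ¬newsletter send) = 0.093780 / 0.137780 ≈ 0.681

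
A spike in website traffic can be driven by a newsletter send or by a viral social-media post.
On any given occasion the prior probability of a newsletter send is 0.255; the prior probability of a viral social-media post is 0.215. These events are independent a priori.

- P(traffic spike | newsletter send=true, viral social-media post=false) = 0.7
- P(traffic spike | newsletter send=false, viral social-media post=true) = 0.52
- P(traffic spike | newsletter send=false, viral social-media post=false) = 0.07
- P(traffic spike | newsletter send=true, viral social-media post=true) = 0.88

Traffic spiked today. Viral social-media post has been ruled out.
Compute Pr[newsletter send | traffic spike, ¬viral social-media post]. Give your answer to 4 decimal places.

P(traffic spike | ¬viral social-media post) = 0.07×0.745 + 0.7×0.255 = 0.052150 + 0.178500 = 0.230650
The newsletter send-present share is 0.7×0.255 = 0.178500.
Hence the posterior is 0.178500/0.230650 ≈ 0.7739.

Pr[newsletter send | traffic spike, ¬viral social-media post] ≈ 0.7739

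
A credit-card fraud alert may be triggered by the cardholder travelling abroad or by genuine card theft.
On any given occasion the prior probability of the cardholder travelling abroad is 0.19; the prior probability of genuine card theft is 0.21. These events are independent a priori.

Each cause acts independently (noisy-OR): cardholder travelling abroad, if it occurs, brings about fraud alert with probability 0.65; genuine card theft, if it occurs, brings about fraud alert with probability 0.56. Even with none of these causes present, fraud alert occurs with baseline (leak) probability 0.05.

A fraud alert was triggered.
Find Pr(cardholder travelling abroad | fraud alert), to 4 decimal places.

Pr(cardholder travelling abroad | fraud alert) ≈ 0.5061

Under noisy-OR, P(fraud alert | causes) = 1 − (1−0.05)·∏(1−qᵢ) over the active causes.
By total probability over the 4 (cardholder travelling abroad, genuine card theft) configurations:
  P(fraud alert) = 0.05*0.81*0.79 + 0.582*0.81*0.21 + 0.6675*0.19*0.79 + 0.8537*0.19*0.21
        = 0.031995 + 0.098998 + 0.100192 + 0.034063 = 0.265248
Keeping only the cardholder travelling abroad-present terms gives 0.134255, so
  P(cardholder travelling abroad | fraud alert) = 0.134255 / 0.265248 ≈ 0.5061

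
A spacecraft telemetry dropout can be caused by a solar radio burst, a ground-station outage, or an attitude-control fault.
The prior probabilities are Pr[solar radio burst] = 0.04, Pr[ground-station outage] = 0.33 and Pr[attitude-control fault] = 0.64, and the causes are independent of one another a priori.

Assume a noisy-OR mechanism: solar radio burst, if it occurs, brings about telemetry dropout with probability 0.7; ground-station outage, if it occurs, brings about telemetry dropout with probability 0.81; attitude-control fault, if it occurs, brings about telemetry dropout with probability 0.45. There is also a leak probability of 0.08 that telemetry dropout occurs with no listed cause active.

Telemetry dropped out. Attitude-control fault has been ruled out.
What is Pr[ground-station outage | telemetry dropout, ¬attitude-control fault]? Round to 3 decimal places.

Under noisy-OR, P(telemetry dropout | causes) = 1 − (1−0.08)·∏(1−qᵢ) over the active causes.
For the numerator, keep only ground-station outage=true terms: 0.261423 + 0.012508 = 0.273931
Denominator P(telemetry dropout | ¬attitude-control fault): 0.08*0.96*0.67 + 0.8252*0.96*0.33 + 0.724*0.04*0.67 + 0.94756*0.04*0.33 = 0.344790
P(ground-station outage | telemetry dropout, ¬attitude-control fault) = 0.273931/0.344790 ≈ 0.794

Pr[ground-station outage | telemetry dropout, ¬attitude-control fault] ≈ 0.794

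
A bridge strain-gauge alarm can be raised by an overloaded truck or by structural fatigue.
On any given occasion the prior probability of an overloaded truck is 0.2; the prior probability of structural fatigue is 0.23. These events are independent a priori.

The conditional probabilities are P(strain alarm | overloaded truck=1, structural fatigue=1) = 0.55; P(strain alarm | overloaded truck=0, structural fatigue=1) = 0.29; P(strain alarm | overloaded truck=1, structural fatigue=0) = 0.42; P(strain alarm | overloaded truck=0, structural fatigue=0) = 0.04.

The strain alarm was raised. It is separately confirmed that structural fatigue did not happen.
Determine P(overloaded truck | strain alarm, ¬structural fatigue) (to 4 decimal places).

By total probability over both values of overloaded truck:
  P(strain alarm | ¬structural fatigue) = 0.04*0.8 + 0.42*0.2
        = 0.032000 + 0.084000 = 0.116000
The terms with overloaded truck present sum to 0.084000, so
  P(overloaded truck | strain alarm, ¬structural fatigue) = 0.084000 / 0.116000 ≈ 0.7241

P(overloaded truck | strain alarm, ¬structural fatigue) ≈ 0.7241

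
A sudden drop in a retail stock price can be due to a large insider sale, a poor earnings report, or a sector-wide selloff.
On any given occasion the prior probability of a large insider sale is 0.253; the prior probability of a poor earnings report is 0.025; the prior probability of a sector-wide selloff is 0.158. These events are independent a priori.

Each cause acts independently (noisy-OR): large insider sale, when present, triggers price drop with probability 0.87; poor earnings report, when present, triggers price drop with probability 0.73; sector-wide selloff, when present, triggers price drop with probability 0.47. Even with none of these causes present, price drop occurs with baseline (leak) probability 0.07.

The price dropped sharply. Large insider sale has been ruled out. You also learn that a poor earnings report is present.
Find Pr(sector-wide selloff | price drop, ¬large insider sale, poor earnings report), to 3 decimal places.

Under noisy-OR, P(price drop | causes) = 1 − (1−0.07)·∏(1−qᵢ) over the active causes.
P(price drop | ¬large insider sale, poor earnings report) = 0.7489×0.842 + 0.866917×0.158 = 0.630574 + 0.136973 = 0.767547
The sector-wide selloff-present share is 0.866917×0.158 = 0.136973.
Hence the posterior is 0.136973/0.767547 ≈ 0.178.

Pr(sector-wide selloff | price drop, ¬large insider sale, poor earnings report) ≈ 0.178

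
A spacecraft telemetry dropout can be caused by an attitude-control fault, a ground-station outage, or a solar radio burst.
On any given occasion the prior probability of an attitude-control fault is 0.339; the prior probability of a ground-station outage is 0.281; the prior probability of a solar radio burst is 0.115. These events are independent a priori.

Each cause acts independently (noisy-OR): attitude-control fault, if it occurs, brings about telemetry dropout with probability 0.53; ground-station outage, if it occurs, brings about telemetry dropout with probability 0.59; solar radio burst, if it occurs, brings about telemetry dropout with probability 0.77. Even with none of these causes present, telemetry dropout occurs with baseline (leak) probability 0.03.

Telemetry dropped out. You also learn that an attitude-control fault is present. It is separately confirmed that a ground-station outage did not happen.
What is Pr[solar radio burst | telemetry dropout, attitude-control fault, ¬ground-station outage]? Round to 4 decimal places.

Under noisy-OR, P(telemetry dropout | causes) = 1 − (1−0.03)·∏(1−qᵢ) over the active causes.
Enumerate both values of solar radio burst and weight by the priors:
  P(telemetry dropout | attitude-control fault, ¬ground-station outage) = 0.5441*0.885 + 0.895143*0.115
        = 0.481529 + 0.102941 = 0.584470
The terms with solar radio burst present sum to 0.102941, so
  P(solar radio burst | telemetry dropout, attitude-control fault, ¬ground-station outage) = 0.102941 / 0.584470 ≈ 0.1761

Pr[solar radio burst | telemetry dropout, attitude-control fault, ¬ground-station outage] ≈ 0.1761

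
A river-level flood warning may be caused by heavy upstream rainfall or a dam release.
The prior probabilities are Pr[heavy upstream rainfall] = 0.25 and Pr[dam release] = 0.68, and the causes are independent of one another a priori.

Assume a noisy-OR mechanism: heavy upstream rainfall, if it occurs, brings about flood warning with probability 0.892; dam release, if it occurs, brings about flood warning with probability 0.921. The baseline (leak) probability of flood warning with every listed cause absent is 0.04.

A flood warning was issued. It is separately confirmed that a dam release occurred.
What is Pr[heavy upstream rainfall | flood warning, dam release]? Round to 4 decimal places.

Under noisy-OR, P(flood warning | causes) = 1 − (1−0.04)·∏(1−qᵢ) over the active causes.
Sum P(flood warning|·) weighted by the priors over both values of heavy upstream rainfall:
  P(flood warning | dam release) = 0.92416·0.75 + 0.991809·0.25
        = 0.693120 + 0.247952 = 0.941072
The terms with heavy upstream rainfall present sum to 0.247952, so
  P(heavy upstream rainfall | flood warning, dam release) = 0.247952 / 0.941072 ≈ 0.2635

Pr[heavy upstream rainfall | flood warning, dam release] ≈ 0.2635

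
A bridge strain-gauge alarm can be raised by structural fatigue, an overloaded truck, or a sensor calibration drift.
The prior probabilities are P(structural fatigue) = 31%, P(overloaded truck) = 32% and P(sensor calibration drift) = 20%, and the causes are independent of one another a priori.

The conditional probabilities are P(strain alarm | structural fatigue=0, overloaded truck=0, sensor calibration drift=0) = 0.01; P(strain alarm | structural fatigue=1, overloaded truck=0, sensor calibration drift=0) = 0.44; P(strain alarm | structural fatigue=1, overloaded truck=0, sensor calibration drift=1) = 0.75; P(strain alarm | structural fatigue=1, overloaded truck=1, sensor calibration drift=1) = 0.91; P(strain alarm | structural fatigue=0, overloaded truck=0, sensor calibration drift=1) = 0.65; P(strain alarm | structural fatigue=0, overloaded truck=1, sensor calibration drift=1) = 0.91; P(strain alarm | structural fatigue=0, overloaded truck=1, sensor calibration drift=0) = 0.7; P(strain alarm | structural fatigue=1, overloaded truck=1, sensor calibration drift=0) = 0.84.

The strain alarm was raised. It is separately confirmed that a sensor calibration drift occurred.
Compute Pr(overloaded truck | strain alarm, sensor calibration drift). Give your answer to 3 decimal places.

Pr(overloaded truck | strain alarm, sensor calibration drift) ≈ 0.386

P(strain alarm | sensor calibration drift) = 0.65*0.69*0.68 + 0.91*0.69*0.32 + 0.75*0.31*0.68 + 0.91*0.31*0.32 = 0.304980 + 0.200928 + 0.158100 + 0.090272 = 0.754280
Of this, 0.291200 comes from 0.200928 + 0.090272 (the overloaded truck=true cases).
So P(overloaded truck | strain alarm, sensor calibration drift) = 0.291200/0.754280 ≈ 0.386.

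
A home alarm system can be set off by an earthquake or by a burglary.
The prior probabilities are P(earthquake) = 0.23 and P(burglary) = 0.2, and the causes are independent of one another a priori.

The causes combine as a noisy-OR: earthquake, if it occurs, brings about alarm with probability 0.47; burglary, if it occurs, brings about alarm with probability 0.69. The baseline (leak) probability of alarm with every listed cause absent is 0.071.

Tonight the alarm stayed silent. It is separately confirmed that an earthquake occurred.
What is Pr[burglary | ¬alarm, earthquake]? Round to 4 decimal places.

Under noisy-OR, P(alarm | causes) = 1 − (1−0.071)·∏(1−qᵢ) over the active causes.
By total probability over both values of burglary:
  P(¬alarm | earthquake) = 0.49237*0.8 + 0.152635*0.2
        = 0.393896 + 0.030527 = 0.424423
Keeping only the burglary-present terms gives 0.030527, so
  P(burglary | ¬alarm, earthquake) = 0.030527 / 0.424423 ≈ 0.0719

Pr[burglary | ¬alarm, earthquake] ≈ 0.0719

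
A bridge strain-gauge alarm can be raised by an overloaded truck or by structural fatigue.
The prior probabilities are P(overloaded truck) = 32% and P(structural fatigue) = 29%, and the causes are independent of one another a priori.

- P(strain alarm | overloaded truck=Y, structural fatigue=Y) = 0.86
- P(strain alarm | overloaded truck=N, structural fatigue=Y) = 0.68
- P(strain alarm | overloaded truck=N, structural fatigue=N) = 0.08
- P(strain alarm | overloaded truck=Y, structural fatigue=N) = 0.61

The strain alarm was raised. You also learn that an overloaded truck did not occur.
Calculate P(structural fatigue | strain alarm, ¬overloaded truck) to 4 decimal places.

P(strain alarm | ¬overloaded truck) = 0.08·0.71 + 0.68·0.29 = 0.056800 + 0.197200 = 0.254000
Restricting to configurations with structural fatigue present: 0.68·0.29 = 0.197200.
So P(structural fatigue | strain alarm, ¬overloaded truck) = 0.197200/0.254000 ≈ 0.7764.

P(structural fatigue | strain alarm, ¬overloaded truck) ≈ 0.7764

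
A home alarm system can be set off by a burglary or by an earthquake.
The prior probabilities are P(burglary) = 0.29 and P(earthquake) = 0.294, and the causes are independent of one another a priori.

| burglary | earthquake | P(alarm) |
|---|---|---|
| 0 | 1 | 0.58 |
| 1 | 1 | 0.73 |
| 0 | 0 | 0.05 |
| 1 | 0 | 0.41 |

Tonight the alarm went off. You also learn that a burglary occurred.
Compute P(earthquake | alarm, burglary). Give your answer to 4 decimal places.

P(earthquake | alarm, burglary) ≈ 0.4258

By total probability over both values of earthquake:
  P(alarm | burglary) = 0.41*0.706 + 0.73*0.294
        = 0.289460 + 0.214620 = 0.504080
The terms with earthquake present sum to 0.214620, so
  P(earthquake | alarm, burglary) = 0.214620 / 0.504080 ≈ 0.4258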